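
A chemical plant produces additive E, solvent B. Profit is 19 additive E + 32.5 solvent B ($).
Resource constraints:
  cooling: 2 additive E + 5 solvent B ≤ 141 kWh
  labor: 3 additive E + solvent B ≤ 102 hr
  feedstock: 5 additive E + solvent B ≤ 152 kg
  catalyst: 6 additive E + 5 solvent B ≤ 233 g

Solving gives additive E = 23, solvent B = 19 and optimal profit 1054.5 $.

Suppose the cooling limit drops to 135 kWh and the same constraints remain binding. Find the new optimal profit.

Binding: cooling and catalyst. Non-binding: labor (14 unused), feedstock (18 unused).
Slack constraints have shadow price 0 (complementary slackness).
The binding rows give the dual system: 2·y_cooling + 6·y_catalyst = 19 and 5·y_cooling + 5·y_catalyst = 32.5.
→ y_cooling = 5 and y_catalyst = 1.5.
Δz = y_cooling·Δb = 5 × (-6) = -30, so new z* = 1054.5 − 30 = 1024.5.

1024.5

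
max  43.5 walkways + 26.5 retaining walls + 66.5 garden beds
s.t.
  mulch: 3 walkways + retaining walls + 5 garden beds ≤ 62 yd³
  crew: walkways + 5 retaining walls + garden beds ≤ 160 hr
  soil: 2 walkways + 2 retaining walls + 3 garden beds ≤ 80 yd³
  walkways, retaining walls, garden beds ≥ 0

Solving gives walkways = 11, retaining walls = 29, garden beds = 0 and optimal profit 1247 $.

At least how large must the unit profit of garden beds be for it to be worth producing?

Check each constraint at x*: mulch 62/62 (tight); crew 156/160 (slack 4); soil 80/80 (tight).
Since crew is not tight, its dual is 0.
The binding rows give the dual system: 3·y_mulch + 2·y_soil = 43.5 and 1·y_mulch + 2·y_soil = 26.5.
This yields shadow prices y_mulch = 8.5, y_soil = 9.
garden beds enters the basis when its profit ≥ yᵀa₃ = 8.5·5 + 9·3 = 69.5.

69.5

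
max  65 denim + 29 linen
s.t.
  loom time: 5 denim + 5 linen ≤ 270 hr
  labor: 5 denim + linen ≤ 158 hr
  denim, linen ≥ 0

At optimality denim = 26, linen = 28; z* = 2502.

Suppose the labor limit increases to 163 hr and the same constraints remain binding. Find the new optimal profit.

Both loom time and labor are binding at x*.
The binding rows give the dual system: 5·y_loom time + 5·y_labor = 65 and 5·y_loom time + 1·y_labor = 29.
This yields shadow prices y_loom time = 4, y_labor = 9.
Δz = y_labor·Δb = 9 × (5) = 45, so new z* = 2502 + 45 = 2547.

2547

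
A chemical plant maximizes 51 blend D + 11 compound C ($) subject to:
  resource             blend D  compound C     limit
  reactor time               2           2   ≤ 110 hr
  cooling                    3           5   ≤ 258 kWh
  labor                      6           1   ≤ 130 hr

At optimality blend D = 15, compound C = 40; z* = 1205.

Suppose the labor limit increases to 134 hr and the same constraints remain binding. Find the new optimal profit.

At the optimum: reactor time uses 110 of 110 (binding); cooling uses 245 of 258 (slack = 13); labor uses 130 of 130 (binding).
Since cooling is not tight, its dual is 0.
The binding rows give the dual system: 2·y_reactor time + 6·y_labor = 51 and 2·y_reactor time + 1·y_labor = 11.
Solving: y_reactor time = 1.5, y_labor = 8.
Δz = y_labor·Δb = 8 × (4) = 32, so new z* = 1205 + 32 = 1237.

1237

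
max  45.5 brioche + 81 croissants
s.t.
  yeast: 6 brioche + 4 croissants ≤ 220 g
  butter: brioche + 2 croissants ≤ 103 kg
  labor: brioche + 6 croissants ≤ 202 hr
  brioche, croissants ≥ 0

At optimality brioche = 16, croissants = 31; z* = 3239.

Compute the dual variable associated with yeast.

6

Check each constraint at x*: yeast 220/220 (tight); butter 78/103 (slack 25); labor 202/202 (tight).
Since butter is not tight, its dual is 0.
Dual feasibility on the basic columns requires 6·y_yeast + 1·y_labor = 45.5, 4·y_yeast + 6·y_labor = 81.
This yields shadow prices y_yeast = 6, y_labor = 9.5.
Shadow price of yeast = 6.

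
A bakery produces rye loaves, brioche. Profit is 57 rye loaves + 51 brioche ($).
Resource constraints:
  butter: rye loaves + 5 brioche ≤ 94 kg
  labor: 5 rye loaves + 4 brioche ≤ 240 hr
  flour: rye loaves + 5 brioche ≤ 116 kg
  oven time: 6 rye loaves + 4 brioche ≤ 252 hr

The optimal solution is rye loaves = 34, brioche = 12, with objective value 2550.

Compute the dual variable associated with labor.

At the optimum: butter uses 94 of 94 (binding); labor uses 218 of 240 (slack = 22); flour uses 94 of 116 (slack = 22); oven time uses 252 of 252 (binding).
By complementary slackness, y = 0 for the non-binding constraints.
Dual feasibility on the basic columns requires 1·y_butter + 6·y_oven time = 57, 5·y_butter + 4·y_oven time = 51.
Solving: y_butter = 3, y_oven time = 9.
Shadow price of labor = 0.

0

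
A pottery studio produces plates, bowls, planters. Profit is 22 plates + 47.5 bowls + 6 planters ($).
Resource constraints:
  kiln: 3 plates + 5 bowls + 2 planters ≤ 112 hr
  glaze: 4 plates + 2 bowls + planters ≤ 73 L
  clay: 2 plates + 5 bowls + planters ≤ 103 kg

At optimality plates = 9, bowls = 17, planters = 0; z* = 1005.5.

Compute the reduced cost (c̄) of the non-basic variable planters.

-6.5

Binding: kiln and clay. Non-binding: glaze (3 unused).
Slack constraints have shadow price 0 (complementary slackness).
From A_Bᵀ y = c: 3·y_kiln + 2·y_clay = 22; 5·y_kiln + 5·y_clay = 47.5.
→ y_kiln = 3 and y_clay = 6.5.
Reduced cost of planters: c₃ − yᵀa₃ = 6 − (3·2 + 6.5·1) = 6 − 12.5 = -6.5.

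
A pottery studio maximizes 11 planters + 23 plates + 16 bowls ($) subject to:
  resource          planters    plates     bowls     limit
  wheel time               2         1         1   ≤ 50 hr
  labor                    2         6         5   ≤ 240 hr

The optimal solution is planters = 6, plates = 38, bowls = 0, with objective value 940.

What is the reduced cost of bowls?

Check each constraint at x*: wheel time 50/50 (tight); labor 240/240 (tight).
From A_Bᵀ y = c: 2·y_wheel time + 2·y_labor = 11; 1·y_wheel time + 6·y_labor = 23.
This yields shadow prices y_wheel time = 2, y_labor = 3.5.
Reduced cost of bowls: c₃ − yᵀa₃ = 16 − (2·1 + 3.5·5) = 16 − 19.5 = -3.5.

-3.5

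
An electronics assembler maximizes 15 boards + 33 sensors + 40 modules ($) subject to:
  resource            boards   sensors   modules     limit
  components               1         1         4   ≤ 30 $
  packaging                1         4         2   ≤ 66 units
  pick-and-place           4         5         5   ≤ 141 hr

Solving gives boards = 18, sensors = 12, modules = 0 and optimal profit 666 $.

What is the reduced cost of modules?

Check each constraint at x*: components 30/30 (tight); packaging 66/66 (tight); pick-and-place 132/141 (slack 9).
By complementary slackness, y = 0 for the non-binding constraint.
The binding rows give the dual system: 1·y_components + 1·y_packaging = 15 and 1·y_components + 4·y_packaging = 33.
→ y_components = 9 and y_packaging = 6.
Reduced cost of modules: c₃ − yᵀa₃ = 40 − (9·4 + 6·2) = 40 − 48 = -8.

-8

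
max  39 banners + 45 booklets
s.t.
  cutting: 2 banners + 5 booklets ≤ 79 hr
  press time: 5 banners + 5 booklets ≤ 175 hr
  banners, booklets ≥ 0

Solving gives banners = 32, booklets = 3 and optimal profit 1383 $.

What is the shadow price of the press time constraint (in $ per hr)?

7

Check each constraint at x*: cutting 79/79 (tight); press time 175/175 (tight).
The binding rows give the dual system: 2·y_cutting + 5·y_press time = 39 and 5·y_cutting + 5·y_press time = 45.
Solving: y_cutting = 2, y_press time = 7.
Shadow price of press time = 7.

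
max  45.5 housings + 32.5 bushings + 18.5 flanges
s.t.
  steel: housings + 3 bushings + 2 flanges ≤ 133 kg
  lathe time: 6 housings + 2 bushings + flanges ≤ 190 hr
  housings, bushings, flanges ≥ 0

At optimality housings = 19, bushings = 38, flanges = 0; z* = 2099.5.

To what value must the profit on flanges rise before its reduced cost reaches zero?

At the optimum: steel uses 133 of 133 (binding); lathe time uses 190 of 190 (binding).
From A_Bᵀ y = c: 1·y_steel + 6·y_lathe time = 45.5; 3·y_steel + 2·y_lathe time = 32.5.
This yields shadow prices y_steel = 6.5, y_lathe time = 6.5.
flanges enters the basis when its profit ≥ yᵀa₃ = 6.5·2 + 6.5·1 = 19.5.

19.5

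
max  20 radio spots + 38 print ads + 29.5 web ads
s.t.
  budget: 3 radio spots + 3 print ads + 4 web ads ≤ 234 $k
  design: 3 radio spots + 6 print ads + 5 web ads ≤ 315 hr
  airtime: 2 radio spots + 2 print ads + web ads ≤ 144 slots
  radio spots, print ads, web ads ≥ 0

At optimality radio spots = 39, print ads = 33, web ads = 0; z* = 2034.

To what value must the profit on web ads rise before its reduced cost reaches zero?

Binding: design and airtime. Non-binding: budget (18 unused).
By complementary slackness, y = 0 for the non-binding constraint.
Dual feasibility on the basic columns requires 3·y_design + 2·y_airtime = 20, 6·y_design + 2·y_airtime = 38.
→ y_design = 6 and y_airtime = 1.
web ads enters the basis when its profit ≥ yᵀa₃ = 6·5 + 1·1 = 31.

31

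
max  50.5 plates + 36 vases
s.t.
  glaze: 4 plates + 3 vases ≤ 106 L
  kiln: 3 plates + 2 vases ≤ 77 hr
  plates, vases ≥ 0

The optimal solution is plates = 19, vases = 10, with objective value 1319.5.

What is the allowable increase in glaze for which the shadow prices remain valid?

Binding constraints: glaze, kiln. The basis is B = [[4,3],[3,2]] with det -1.
Per unit increase in glaze, x* moves by d = (-2, 3).
The basis stays optimal until plates reaches 0; allowable increase = 9.5 L.

9.5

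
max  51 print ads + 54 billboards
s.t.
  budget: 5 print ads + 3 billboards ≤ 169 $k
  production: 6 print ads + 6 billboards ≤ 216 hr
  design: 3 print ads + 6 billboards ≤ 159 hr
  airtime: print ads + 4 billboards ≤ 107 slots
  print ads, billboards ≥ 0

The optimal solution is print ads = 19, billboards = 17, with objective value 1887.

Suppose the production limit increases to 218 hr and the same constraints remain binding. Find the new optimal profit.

Binding: production and design. Non-binding: budget (23 unused), airtime (20 unused).
Since budget, airtime are not tight, their duals are 0.
The binding rows give the dual system: 6·y_production + 3·y_design = 51 and 6·y_production + 6·y_design = 54.
→ y_production = 8 and y_design = 1.
Δz = y_production·Δb = 8 × (2) = 16, so new z* = 1887 + 16 = 1903.

1903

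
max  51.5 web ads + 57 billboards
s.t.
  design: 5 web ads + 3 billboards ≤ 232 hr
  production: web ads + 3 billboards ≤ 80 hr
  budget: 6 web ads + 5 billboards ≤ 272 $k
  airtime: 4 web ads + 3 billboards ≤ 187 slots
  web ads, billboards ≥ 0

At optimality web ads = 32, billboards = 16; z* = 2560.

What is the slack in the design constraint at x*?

24

design used = 5·32 + 3·16 = 208; slack = 232 − 208 = 24.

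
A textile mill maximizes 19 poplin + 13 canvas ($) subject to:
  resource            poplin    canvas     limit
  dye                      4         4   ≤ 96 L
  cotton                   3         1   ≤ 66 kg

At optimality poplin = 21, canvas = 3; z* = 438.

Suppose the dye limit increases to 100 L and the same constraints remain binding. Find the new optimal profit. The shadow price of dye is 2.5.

448

Δb = 4, so new z* = 438 + (2.5)·(4) = 438 + 10 = 448.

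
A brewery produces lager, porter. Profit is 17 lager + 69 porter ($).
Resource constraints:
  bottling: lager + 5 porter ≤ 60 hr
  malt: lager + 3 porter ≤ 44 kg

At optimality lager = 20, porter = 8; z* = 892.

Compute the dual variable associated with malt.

Both bottling and malt are binding at x*.
Dual feasibility on the basic columns requires 1·y_bottling + 1·y_malt = 17, 5·y_bottling + 3·y_malt = 69.
Solving: y_bottling = 9, y_malt = 8.
Shadow price of malt = 8.

8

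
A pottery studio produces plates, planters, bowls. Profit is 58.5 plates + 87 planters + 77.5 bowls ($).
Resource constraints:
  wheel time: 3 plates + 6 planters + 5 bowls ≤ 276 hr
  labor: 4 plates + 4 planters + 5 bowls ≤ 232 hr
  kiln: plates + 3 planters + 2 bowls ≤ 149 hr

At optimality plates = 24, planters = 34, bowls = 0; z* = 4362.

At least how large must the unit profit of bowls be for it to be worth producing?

Check each constraint at x*: wheel time 276/276 (tight); labor 232/232 (tight); kiln 126/149 (slack 23).
Slack constraints have shadow price 0 (complementary slackness).
Dual feasibility on the basic columns requires 3·y_wheel time + 4·y_labor = 58.5, 6·y_wheel time + 4·y_labor = 87.
Solving: y_wheel time = 9.5, y_labor = 7.5.
bowls enters the basis when its profit ≥ yᵀa₃ = 9.5·5 + 7.5·5 = 85.

85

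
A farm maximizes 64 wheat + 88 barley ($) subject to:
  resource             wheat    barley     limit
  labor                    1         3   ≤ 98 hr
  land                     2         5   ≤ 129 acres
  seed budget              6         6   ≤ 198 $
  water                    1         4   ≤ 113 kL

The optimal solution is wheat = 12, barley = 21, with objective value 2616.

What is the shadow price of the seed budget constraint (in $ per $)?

At the optimum: labor uses 75 of 98 (slack = 23); land uses 129 of 129 (binding); seed budget uses 198 of 198 (binding); water uses 96 of 113 (slack = 17).
Since labor, water are not tight, their duals are 0.
From A_Bᵀ y = c: 2·y_land + 6·y_seed budget = 64; 5·y_land + 6·y_seed budget = 88.
→ y_land = 8 and y_seed budget = 8.
Shadow price of seed budget = 8.

8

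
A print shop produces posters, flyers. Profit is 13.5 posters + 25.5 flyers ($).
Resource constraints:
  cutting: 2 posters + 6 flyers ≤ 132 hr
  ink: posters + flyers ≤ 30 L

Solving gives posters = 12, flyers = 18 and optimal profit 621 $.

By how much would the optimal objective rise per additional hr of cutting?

Both cutting and ink are binding at x*.
The binding rows give the dual system: 2·y_cutting + 1·y_ink = 13.5 and 6·y_cutting + 1·y_ink = 25.5.
→ y_cutting = 3 and y_ink = 7.5.
Shadow price of cutting = 3.

3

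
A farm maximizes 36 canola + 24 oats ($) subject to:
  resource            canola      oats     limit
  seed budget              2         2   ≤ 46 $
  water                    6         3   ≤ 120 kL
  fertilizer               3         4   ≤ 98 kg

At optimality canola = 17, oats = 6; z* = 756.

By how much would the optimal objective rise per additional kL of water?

4

Check each constraint at x*: seed budget 46/46 (tight); water 120/120 (tight); fertilizer 75/98 (slack 23).
By complementary slackness, y = 0 for the non-binding constraint.
Dual feasibility on the basic columns requires 2·y_seed budget + 6·y_water = 36, 2·y_seed budget + 3·y_water = 24.
→ y_seed budget = 6 and y_water = 4.
Shadow price of water = 4.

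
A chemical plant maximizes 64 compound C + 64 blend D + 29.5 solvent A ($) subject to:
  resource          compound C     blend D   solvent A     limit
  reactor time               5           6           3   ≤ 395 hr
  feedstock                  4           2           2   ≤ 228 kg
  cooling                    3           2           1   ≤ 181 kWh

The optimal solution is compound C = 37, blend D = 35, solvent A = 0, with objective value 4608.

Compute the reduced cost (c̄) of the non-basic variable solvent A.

-2.5

At the optimum: reactor time uses 395 of 395 (binding); feedstock uses 218 of 228 (slack = 10); cooling uses 181 of 181 (binding).
By complementary slackness, y = 0 for the non-binding constraint.
From A_Bᵀ y = c: 5·y_reactor time + 3·y_cooling = 64; 6·y_reactor time + 2·y_cooling = 64.
→ y_reactor time = 8 and y_cooling = 8.
Reduced cost of solvent A: c₃ − yᵀa₃ = 29.5 − (8·3 + 8·1) = 29.5 − 32 = -2.5.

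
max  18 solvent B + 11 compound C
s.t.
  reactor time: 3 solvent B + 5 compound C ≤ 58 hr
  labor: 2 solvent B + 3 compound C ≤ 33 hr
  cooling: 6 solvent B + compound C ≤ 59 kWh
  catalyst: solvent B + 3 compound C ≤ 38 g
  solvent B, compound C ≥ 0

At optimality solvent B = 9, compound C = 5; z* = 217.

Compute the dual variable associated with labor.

3

Check each constraint at x*: reactor time 52/58 (slack 6); labor 33/33 (tight); cooling 59/59 (tight); catalyst 24/38 (slack 14).
Slack constraints have shadow price 0 (complementary slackness).
The binding rows give the dual system: 2·y_labor + 6·y_cooling = 18 and 3·y_labor + 1·y_cooling = 11.
Solving: y_labor = 3, y_cooling = 2.
Shadow price of labor = 3.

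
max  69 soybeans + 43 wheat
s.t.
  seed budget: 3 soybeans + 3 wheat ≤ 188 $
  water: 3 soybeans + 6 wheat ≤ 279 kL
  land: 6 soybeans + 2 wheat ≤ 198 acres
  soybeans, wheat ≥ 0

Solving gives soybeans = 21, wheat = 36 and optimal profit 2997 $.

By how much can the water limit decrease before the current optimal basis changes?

Binding constraints: water, land. The basis is B = [[3,6],[6,2]] with det -30.
Per unit decrease in water, x* moves by d = (0.0667, -0.2).
The basis stays optimal until wheat reaches 0; allowable decrease = 180 kL.

180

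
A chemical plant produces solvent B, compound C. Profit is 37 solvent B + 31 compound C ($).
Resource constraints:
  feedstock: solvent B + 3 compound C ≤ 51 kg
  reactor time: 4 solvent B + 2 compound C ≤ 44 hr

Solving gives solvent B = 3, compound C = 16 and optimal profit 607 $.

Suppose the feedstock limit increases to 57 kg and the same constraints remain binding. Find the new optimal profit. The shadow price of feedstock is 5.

Δb = 6, so new z* = 607 + (5)·(6) = 607 + 30 = 637.

637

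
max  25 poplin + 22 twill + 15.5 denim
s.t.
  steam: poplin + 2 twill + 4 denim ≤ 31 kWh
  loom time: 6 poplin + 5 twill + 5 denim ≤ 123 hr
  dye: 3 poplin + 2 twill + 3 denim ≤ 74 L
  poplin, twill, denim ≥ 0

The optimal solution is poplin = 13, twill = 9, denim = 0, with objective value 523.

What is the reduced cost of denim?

Check each constraint at x*: steam 31/31 (tight); loom time 123/123 (tight); dye 57/74 (slack 17).
By complementary slackness, y = 0 for the non-binding constraint.
Dual feasibility on the basic columns requires 1·y_steam + 6·y_loom time = 25, 2·y_steam + 5·y_loom time = 22.
Solving: y_steam = 1, y_loom time = 4.
Reduced cost of denim: c₃ − yᵀa₃ = 15.5 − (1·4 + 4·5) = 15.5 − 24 = -8.5.

-8.5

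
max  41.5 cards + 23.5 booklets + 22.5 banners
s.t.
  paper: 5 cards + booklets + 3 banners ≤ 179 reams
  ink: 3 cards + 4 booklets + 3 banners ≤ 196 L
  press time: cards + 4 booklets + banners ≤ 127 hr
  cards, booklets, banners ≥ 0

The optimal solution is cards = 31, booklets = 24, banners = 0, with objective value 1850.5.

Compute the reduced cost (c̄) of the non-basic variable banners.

-4

Check each constraint at x*: paper 179/179 (tight); ink 189/196 (slack 7); press time 127/127 (tight).
Slack constraints have shadow price 0 (complementary slackness).
The binding rows give the dual system: 5·y_paper + 1·y_press time = 41.5 and 1·y_paper + 4·y_press time = 23.5.
→ y_paper = 7.5 and y_press time = 4.
Reduced cost of banners: c₃ − yᵀa₃ = 22.5 − (7.5·3 + 4·1) = 22.5 − 26.5 = -4.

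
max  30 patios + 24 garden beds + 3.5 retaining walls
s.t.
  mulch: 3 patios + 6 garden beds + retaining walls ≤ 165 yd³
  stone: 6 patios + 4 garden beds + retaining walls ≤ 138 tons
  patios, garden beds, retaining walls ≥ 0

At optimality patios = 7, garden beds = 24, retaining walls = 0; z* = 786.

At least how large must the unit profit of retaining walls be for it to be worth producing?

At the optimum: mulch uses 165 of 165 (binding); stone uses 138 of 138 (binding).
The binding rows give the dual system: 3·y_mulch + 6·y_stone = 30 and 6·y_mulch + 4·y_stone = 24.
→ y_mulch = 1 and y_stone = 4.5.
retaining walls enters the basis when its profit ≥ yᵀa₃ = 1·1 + 4.5·1 = 5.5.

5.5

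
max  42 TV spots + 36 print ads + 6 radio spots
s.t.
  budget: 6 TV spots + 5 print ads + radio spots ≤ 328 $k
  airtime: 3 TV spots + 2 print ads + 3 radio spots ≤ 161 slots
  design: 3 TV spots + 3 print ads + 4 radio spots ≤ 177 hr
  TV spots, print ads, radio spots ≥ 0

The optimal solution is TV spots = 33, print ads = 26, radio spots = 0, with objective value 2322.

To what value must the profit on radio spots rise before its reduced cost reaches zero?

14

Binding: budget and design. Non-binding: airtime (10 unused).
Slack constraints have shadow price 0 (complementary slackness).
Dual feasibility on the basic columns requires 6·y_budget + 3·y_design = 42, 5·y_budget + 3·y_design = 36.
Solving: y_budget = 6, y_design = 2.
radio spots enters the basis when its profit ≥ yᵀa₃ = 6·1 + 2·4 = 14.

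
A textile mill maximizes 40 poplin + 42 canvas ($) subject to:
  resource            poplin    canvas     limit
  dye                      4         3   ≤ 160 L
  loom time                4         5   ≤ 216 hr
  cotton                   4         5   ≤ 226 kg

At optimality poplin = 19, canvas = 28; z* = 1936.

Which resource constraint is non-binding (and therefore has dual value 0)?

dye: 160/160 (binding)
loom time: 216/216 (binding)
cotton: 216/226 (slack 10)
By complementary slackness, a constraint with positive slack has shadow price 0 → cotton.

cotton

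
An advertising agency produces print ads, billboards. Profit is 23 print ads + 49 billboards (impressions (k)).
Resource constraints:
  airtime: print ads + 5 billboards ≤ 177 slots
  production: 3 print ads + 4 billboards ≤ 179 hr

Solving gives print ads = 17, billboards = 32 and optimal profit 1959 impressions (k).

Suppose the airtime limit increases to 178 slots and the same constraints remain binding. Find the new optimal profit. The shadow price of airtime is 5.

1964

Δb = 1, so new z* = 1959 + (5)·(1) = 1959 + 5 = 1964.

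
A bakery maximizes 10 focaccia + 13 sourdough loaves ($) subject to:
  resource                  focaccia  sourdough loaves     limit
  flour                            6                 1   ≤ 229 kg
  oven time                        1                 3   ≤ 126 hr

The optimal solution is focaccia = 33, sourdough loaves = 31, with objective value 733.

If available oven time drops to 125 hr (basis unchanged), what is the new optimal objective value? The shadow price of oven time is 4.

729

Δb = -1, so new z* = 733 + (4)·(-1) = 733 − 4 = 729.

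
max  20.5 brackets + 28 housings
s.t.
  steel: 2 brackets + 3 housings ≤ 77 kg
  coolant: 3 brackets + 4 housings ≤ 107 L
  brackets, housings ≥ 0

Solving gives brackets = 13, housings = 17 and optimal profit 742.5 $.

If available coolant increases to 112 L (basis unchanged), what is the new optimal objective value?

770

Check each constraint at x*: steel 77/77 (tight); coolant 107/107 (tight).
From A_Bᵀ y = c: 2·y_steel + 3·y_coolant = 20.5; 3·y_steel + 4·y_coolant = 28.
This yields shadow prices y_steel = 2, y_coolant = 5.5.
Δz = y_coolant·Δb = 5.5 × (5) = 27.5, so new z* = 742.5 + 27.5 = 770.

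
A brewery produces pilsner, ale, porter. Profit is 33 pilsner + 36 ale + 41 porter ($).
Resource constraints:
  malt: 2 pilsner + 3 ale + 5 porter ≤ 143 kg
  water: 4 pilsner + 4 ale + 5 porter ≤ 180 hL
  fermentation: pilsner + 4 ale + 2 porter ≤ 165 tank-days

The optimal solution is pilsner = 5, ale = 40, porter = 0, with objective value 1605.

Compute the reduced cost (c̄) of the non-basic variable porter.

Check each constraint at x*: malt 130/143 (slack 13); water 180/180 (tight); fermentation 165/165 (tight).
Since malt is not tight, its dual is 0.
Dual feasibility on the basic columns requires 4·y_water + 1·y_fermentation = 33, 4·y_water + 4·y_fermentation = 36.
→ y_water = 8 and y_fermentation = 1.
Reduced cost of porter: c₃ − yᵀa₃ = 41 − (8·5 + 1·2) = 41 − 42 = -1.

-1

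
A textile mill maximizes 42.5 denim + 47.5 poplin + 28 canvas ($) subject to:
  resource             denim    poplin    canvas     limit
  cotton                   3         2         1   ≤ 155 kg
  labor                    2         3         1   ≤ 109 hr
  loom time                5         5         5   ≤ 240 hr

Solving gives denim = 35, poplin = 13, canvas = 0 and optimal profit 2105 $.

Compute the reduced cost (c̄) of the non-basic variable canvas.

-9.5

At the optimum: cotton uses 131 of 155 (slack = 24); labor uses 109 of 109 (binding); loom time uses 240 of 240 (binding).
Slack constraints have shadow price 0 (complementary slackness).
Dual feasibility on the basic columns requires 2·y_labor + 5·y_loom time = 42.5, 3·y_labor + 5·y_loom time = 47.5.
→ y_labor = 5 and y_loom time = 6.5.
Reduced cost of canvas: c₃ − yᵀa₃ = 28 − (5·1 + 6.5·5) = 28 − 37.5 = -9.5.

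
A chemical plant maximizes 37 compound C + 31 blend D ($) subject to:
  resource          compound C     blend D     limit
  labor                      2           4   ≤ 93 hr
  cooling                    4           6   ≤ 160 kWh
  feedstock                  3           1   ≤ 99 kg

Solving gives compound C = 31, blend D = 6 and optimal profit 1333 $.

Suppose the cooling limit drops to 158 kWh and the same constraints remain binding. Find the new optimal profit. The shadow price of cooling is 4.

Δb = -2, so new z* = 1333 + (4)·(-2) = 1333 − 8 = 1325.

1325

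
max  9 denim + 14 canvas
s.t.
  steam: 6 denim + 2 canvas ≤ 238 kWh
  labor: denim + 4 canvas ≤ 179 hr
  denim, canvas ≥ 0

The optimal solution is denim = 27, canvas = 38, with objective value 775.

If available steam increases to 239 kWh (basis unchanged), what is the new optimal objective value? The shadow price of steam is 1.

Δb = 1, so new z* = 775 + (1)·(1) = 775 + 1 = 776.

776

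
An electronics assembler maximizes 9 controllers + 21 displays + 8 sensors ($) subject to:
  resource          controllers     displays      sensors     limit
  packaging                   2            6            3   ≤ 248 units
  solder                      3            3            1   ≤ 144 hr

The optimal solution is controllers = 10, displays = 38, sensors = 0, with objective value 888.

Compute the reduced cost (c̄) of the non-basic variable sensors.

-2

At the optimum: packaging uses 248 of 248 (binding); solder uses 144 of 144 (binding).
Dual feasibility on the basic columns requires 2·y_packaging + 3·y_solder = 9, 6·y_packaging + 3·y_solder = 21.
Solving: y_packaging = 3, y_solder = 1.
Reduced cost of sensors: c₃ − yᵀa₃ = 8 − (3·3 + 1·1) = 8 − 10 = -2.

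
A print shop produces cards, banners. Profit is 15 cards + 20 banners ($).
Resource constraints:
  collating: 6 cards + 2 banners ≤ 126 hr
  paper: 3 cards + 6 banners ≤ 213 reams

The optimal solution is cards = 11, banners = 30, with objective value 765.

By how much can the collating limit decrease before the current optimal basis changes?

55

Binding constraints: collating, paper. The basis is B = [[6,2],[3,6]] with det 30.
Per unit decrease in collating, x* moves by d = (-0.2, 0.1).
The basis stays optimal until cards reaches 0; allowable decrease = 55 hr.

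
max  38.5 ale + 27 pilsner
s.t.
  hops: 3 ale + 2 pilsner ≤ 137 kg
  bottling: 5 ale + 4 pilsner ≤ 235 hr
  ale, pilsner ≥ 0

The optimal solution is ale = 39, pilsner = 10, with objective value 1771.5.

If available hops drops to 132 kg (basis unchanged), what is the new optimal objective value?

1724

Both hops and bottling are binding at x*.
Dual feasibility on the basic columns requires 3·y_hops + 5·y_bottling = 38.5, 2·y_hops + 4·y_bottling = 27.
→ y_hops = 9.5 and y_bottling = 2.
Δz = y_hops·Δb = 9.5 × (-5) = -47.5, so new z* = 1771.5 − 47.5 = 1724.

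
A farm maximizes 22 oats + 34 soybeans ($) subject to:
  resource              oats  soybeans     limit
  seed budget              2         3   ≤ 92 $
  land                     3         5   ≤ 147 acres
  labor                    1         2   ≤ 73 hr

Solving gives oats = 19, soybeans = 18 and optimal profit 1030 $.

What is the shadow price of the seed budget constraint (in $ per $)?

8

Binding: seed budget and land. Non-binding: labor (18 unused).
Since labor is not tight, its dual is 0.
The binding rows give the dual system: 2·y_seed budget + 3·y_land = 22 and 3·y_seed budget + 5·y_land = 34.
Solving: y_seed budget = 8, y_land = 2.
Shadow price of seed budget = 8.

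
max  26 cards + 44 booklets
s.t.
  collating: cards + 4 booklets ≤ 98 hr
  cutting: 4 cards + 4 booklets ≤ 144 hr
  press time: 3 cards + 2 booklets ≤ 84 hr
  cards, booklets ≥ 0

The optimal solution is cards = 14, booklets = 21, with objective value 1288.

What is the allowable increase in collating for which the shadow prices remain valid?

10

Binding constraints: collating, press time. The basis is B = [[1,4],[3,2]] with det -10.
Per unit increase in collating, x* moves by d = (-0.2, 0.3).
The basis stays optimal until cutting becomes binding; allowable increase = 10 hr.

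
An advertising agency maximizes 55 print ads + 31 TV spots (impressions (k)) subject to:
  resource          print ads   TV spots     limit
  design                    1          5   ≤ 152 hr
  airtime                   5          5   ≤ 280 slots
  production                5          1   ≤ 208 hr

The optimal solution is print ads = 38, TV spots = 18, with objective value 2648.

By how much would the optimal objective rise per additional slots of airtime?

5

At the optimum: design uses 128 of 152 (slack = 24); airtime uses 280 of 280 (binding); production uses 208 of 208 (binding).
Slack constraints have shadow price 0 (complementary slackness).
Dual feasibility on the basic columns requires 5·y_airtime + 5·y_production = 55, 5·y_airtime + 1·y_production = 31.
Solving: y_airtime = 5, y_production = 6.
Shadow price of airtime = 5.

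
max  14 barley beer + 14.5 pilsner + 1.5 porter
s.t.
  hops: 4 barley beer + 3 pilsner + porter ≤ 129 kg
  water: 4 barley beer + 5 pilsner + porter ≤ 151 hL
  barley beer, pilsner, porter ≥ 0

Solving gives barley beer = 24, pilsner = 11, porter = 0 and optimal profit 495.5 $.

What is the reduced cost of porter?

Check each constraint at x*: hops 129/129 (tight); water 151/151 (tight).
From A_Bᵀ y = c: 4·y_hops + 4·y_water = 14; 3·y_hops + 5·y_water = 14.5.
→ y_hops = 1.5 and y_water = 2.
Reduced cost of porter: c₃ − yᵀa₃ = 1.5 − (1.5·1 + 2·1) = 1.5 − 3.5 = -2.

-2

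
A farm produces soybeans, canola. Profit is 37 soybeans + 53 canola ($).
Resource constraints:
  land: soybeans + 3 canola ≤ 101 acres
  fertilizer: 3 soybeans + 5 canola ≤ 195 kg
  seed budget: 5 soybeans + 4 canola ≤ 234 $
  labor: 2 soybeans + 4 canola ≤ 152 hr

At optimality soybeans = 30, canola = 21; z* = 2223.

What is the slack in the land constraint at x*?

land used = 1·30 + 3·21 = 93; slack = 101 − 93 = 8.

8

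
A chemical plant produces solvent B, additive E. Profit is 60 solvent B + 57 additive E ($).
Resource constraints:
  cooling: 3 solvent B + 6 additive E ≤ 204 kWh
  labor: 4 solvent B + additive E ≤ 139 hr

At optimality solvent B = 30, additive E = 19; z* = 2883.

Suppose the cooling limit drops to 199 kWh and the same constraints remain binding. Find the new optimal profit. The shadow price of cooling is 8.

Δb = -5, so new z* = 2883 + (8)·(-5) = 2883 − 40 = 2843.

2843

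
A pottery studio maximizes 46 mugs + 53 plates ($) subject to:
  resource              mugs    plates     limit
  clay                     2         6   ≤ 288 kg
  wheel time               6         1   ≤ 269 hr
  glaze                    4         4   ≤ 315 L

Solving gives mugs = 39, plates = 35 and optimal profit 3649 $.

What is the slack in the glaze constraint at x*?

19

glaze used = 4·39 + 4·35 = 296; slack = 315 − 296 = 19.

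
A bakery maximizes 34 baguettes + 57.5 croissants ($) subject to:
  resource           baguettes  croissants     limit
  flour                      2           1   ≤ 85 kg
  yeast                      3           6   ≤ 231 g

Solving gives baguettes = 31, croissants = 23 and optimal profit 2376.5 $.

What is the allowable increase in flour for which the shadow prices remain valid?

69

Binding constraints: flour, yeast. The basis is B = [[2,1],[3,6]] with det 9.
Per unit increase in flour, x* moves by d = (0.6667, -0.3333).
The basis stays optimal until croissants reaches 0; allowable increase = 69 kg.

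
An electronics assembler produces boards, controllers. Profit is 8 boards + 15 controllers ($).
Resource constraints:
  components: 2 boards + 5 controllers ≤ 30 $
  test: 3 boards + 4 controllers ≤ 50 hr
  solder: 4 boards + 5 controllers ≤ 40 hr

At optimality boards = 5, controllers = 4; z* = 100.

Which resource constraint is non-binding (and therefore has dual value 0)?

test

components: 30/30 (binding)
test: 31/50 (slack 19)
solder: 40/40 (binding)
By complementary slackness, a constraint with positive slack has shadow price 0 → test.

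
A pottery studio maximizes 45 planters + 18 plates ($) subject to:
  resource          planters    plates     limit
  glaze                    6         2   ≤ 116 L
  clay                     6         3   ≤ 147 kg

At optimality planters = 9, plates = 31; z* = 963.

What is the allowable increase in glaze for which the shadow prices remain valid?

Binding constraints: glaze, clay. The basis is B = [[6,2],[6,3]] with det 6.
Per unit increase in glaze, x* moves by d = (0.5, -1).
The basis stays optimal until plates reaches 0; allowable increase = 31 L.

31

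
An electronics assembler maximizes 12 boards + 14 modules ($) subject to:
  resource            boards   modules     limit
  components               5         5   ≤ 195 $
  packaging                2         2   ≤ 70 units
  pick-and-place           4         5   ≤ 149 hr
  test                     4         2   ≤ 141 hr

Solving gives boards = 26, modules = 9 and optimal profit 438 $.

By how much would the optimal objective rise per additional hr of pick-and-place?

Binding: packaging and pick-and-place. Non-binding: components (20 unused), test (19 unused).
By complementary slackness, y = 0 for the non-binding constraints.
Dual feasibility on the basic columns requires 2·y_packaging + 4·y_pick-and-place = 12, 2·y_packaging + 5·y_pick-and-place = 14.
Solving: y_packaging = 2, y_pick-and-place = 2.
Shadow price of pick-and-place = 2.

2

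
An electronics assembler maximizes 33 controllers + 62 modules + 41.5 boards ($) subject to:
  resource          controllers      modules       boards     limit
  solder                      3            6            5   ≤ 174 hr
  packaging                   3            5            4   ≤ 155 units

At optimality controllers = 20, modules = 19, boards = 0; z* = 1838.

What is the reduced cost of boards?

-9.5

Both solder and packaging are binding at x*.
Dual feasibility on the basic columns requires 3·y_solder + 3·y_packaging = 33, 6·y_solder + 5·y_packaging = 62.
This yields shadow prices y_solder = 7, y_packaging = 4.
Reduced cost of boards: c₃ − yᵀa₃ = 41.5 − (7·5 + 4·4) = 41.5 − 51 = -9.5.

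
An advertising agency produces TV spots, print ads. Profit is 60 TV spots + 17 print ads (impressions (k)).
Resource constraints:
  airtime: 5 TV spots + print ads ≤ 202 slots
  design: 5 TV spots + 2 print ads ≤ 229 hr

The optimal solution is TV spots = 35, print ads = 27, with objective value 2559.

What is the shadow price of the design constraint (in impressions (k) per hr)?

5

At the optimum: airtime uses 202 of 202 (binding); design uses 229 of 229 (binding).
From A_Bᵀ y = c: 5·y_airtime + 5·y_design = 60; 1·y_airtime + 2·y_design = 17.
This yields shadow prices y_airtime = 7, y_design = 5.
Shadow price of design = 5.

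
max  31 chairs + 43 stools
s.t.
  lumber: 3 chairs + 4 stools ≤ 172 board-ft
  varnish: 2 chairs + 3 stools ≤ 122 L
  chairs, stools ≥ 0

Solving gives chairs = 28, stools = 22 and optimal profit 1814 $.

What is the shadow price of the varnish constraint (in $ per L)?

5

At the optimum: lumber uses 172 of 172 (binding); varnish uses 122 of 122 (binding).
The binding rows give the dual system: 3·y_lumber + 2·y_varnish = 31 and 4·y_lumber + 3·y_varnish = 43.
→ y_lumber = 7 and y_varnish = 5.
Shadow price of varnish = 5.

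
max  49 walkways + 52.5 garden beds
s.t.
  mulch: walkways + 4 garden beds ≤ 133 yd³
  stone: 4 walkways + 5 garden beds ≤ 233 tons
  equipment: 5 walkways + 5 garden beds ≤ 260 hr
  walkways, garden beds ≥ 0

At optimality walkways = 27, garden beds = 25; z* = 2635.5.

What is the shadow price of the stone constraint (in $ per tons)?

Check each constraint at x*: mulch 127/133 (slack 6); stone 233/233 (tight); equipment 260/260 (tight).
Since mulch is not tight, its dual is 0.
The binding rows give the dual system: 4·y_stone + 5·y_equipment = 49 and 5·y_stone + 5·y_equipment = 52.5.
→ y_stone = 3.5 and y_equipment = 7.
Shadow price of stone = 3.5.

3.5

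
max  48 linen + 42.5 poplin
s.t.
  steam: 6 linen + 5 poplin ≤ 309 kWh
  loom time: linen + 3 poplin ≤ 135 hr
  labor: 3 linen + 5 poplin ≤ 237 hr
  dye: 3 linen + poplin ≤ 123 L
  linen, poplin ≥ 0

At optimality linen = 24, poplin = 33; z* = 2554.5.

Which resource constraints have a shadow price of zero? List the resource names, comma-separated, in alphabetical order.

dye, loom time

steam: 309/309 (binding)
loom time: 123/135 (slack 12)
labor: 237/237 (binding)
dye: 105/123 (slack 18)
By complementary slackness, a constraint with positive slack has shadow price 0 → dye, loom time.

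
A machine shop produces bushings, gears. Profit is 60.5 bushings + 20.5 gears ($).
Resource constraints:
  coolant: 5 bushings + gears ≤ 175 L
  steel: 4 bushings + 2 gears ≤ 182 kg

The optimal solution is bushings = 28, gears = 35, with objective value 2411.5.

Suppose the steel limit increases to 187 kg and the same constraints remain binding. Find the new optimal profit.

2446.5

Both coolant and steel are binding at x*.
From A_Bᵀ y = c: 5·y_coolant + 4·y_steel = 60.5; 1·y_coolant + 2·y_steel = 20.5.
This yields shadow prices y_coolant = 6.5, y_steel = 7.
Δz = y_steel·Δb = 7 × (5) = 35, so new z* = 2411.5 + 35 = 2446.5.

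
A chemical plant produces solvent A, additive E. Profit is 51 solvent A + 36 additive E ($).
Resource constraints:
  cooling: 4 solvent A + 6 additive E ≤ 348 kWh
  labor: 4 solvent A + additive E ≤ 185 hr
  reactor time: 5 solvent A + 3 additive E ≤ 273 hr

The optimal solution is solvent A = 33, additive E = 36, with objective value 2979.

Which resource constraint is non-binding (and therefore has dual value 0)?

cooling: 348/348 (binding)
labor: 168/185 (slack 17)
reactor time: 273/273 (binding)
By complementary slackness, a constraint with positive slack has shadow price 0 → labor.

labor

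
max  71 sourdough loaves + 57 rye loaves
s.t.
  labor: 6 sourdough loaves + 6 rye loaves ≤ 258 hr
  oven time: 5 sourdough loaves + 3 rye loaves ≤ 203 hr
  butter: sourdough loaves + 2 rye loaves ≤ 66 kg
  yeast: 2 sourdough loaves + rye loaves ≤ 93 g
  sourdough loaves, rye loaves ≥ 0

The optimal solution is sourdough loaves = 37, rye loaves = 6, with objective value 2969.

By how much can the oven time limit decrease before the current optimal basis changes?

34

Binding constraints: labor, oven time. The basis is B = [[6,6],[5,3]] with det -12.
Per unit decrease in oven time, x* moves by d = (-0.5, 0.5).
The basis stays optimal until butter becomes binding; allowable decrease = 34 hr.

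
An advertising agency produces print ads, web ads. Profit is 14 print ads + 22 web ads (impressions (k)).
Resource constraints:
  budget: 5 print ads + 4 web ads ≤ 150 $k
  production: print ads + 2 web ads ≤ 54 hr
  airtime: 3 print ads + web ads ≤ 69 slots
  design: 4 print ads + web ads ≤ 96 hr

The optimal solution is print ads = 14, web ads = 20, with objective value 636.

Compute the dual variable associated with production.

Binding: budget and production. Non-binding: airtime (7 unused), design (20 unused).
Slack constraints have shadow price 0 (complementary slackness).
The binding rows give the dual system: 5·y_budget + 1·y_production = 14 and 4·y_budget + 2·y_production = 22.
This yields shadow prices y_budget = 1, y_production = 9.
Shadow price of production = 9.

9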